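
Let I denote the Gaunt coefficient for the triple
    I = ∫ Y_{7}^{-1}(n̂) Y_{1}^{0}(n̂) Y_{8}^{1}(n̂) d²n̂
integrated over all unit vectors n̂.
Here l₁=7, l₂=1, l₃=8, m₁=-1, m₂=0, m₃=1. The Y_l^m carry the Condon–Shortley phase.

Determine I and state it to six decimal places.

-0.242860

Checks pass: Σm=0; 16 even; l₃=8∈[6,8].
(2·7+1)(2·1+1)(2·8+1) = 765
Δ: 0! 14! 2! / 17! → 1/2040
sum: t=0:+1/25401600 = 1/25401600
3j²(7 1 8; 0 0 0) = Δ·Π!·Σ² = 8/255  (sign +1)
sum: t=0:+1/29030400 = 1/29030400
3j²(7 1 8; -1 0 1) = Δ·Π!·Σ² = 21/680  (sign -1)
combine: 4πI² = 765·8/255·21/680 = 63/85
take √, sign -1: I = -0.24285994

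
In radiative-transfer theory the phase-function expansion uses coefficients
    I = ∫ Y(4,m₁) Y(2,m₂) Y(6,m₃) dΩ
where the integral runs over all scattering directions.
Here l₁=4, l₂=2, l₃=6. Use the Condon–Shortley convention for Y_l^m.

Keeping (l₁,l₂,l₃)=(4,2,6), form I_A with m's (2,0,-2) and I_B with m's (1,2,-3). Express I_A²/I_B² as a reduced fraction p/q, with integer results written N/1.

4/3

l's match ⇒ only the (l;m) 3-j factors differ between A and B.
A: triangle coeff Δ(4,2,6) = 1/6435; Σ_t [0,0]: t=0:+1/5760 = 1/5760; (3j)²=56/2145 [(4 2 6; 2 0 -2)], sign=+1
B: triangle coeff Δ(4,2,6) = 1/6435; Σ_t [0,0]: t=0:+1/17280 = 1/17280; (3j)²=14/715 [(4 2 6; 1 2 -3)], sign=-1
I_A²/I_B² = (56/2145)/(14/715) = 4/3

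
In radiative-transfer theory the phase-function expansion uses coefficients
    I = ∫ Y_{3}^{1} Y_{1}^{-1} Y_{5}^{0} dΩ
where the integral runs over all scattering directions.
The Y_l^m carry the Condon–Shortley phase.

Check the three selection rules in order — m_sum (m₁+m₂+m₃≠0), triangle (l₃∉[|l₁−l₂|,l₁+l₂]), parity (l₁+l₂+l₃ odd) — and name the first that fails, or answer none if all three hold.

triangle

m₁+m₂+m₃ = 1 − 1 + 0 = 0  ✓
triangle: |3−1|=2 ≤ l₃=5 ≤ 3+1=4  ✗
parity: l₁+l₂+l₃ = 9 is odd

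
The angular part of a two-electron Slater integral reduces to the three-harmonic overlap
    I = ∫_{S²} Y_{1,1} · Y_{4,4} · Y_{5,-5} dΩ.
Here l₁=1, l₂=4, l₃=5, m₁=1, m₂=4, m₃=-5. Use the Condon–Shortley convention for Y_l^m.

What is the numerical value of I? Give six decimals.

Checks pass: Σm=0; 10 even; l₃=5∈[3,5].
(2·1+1)(2·4+1)(2·5+1) = 297
Δ: 0! 2! 8! / 11! → 1/495
sum: t=0:+1/576 = 1/576
3j²(1 4 5; 0 0 0) = Δ·Π!·Σ² = 5/99  (sign -1)
sum: t=0:+1/80640 = 1/80640
3j²(1 4 5; 1 4 -5) = Δ·Π!·Σ² = 1/11  (sign +1)
combine: 4πI² = 297·5/99·1/11 = 15/11
take √, sign -1: I = -0.32941575

-0.329416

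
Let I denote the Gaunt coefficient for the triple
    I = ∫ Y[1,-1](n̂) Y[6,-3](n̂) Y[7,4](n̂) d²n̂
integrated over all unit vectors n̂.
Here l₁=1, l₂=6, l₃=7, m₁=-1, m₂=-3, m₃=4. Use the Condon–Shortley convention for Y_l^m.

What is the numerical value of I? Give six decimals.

0.259489

Checks pass: Σm=0; 14 even; l₃=7∈[5,7].
(2·1+1)(2·6+1)(2·7+1) = 585
Δ: 0! 2! 12! / 15! → 1/1365
sum: t=0:+1/518400 = 1/518400
3j²(1 6 7; 0 0 0) = Δ·Π!·Σ² = 7/195  (sign -1)
sum: t=0:+1/4354560 = 1/4354560
3j²(1 6 7; -1 -3 4) = Δ·Π!·Σ² = 11/273  (sign -1)
combine: 4πI² = 585·7/195·11/273 = 11/13
take √, sign +1: I = 0.25948947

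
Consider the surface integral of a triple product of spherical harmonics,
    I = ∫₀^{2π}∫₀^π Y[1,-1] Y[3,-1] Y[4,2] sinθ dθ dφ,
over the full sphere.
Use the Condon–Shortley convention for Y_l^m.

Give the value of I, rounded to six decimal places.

Rules hold: Σm=0, L=8 even, 2≤4≤4.
N = 3·7·9 = 189
Δ = 0!·2!·6!/9! = 1/252
Racah Σ t=0..0: t=0:+1/36 = 1/36
⇒ 3j(1 3 4; 0 0 0)² = 4/63, sgn +1
Racah Σ t=0..0: t=0:+1/96 = 1/96
⇒ 3j(1 3 4; -1 -1 2)² = 5/84, sgn +1
4πI² = N·(3j₀)²·(3jₘ)² = 5/7
I = +1·√(0.714286/4π) = 0.23841361

0.238414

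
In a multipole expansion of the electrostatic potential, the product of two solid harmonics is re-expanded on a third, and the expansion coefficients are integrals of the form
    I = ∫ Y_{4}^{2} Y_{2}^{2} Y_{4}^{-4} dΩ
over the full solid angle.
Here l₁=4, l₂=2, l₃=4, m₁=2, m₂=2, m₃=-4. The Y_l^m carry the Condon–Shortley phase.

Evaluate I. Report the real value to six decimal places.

Checks pass: Σm=0; 10 even; l₃=4∈[2,6].
(2·4+1)(2·2+1)(2·4+1) = 405
Δ: 2! 6! 2! / 11! → 1/13860
sum: t=0:+1/192 t=1:−1/36 t=2:+1/192 = -5/288
3j²(4 2 4; 0 0 0) = Δ·Π!·Σ² = 20/693  (sign -1)
sum: t=2:+1/2880 = 1/2880
3j²(4 2 4; 2 2 -4) = Δ·Π!·Σ² = 2/165  (sign +1)
combine: 4πI² = 405·20/693·2/165 = 120/847
take √, sign -1: I = -0.10618031

-0.106180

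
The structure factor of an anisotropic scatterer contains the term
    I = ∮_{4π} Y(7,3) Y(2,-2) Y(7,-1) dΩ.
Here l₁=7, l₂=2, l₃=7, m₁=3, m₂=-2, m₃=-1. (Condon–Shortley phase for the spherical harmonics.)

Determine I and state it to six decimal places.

0.181642

Checks pass: Σm=0; 16 even; l₃=7∈[5,9].
(2·7+1)(2·2+1)(2·7+1) = 1125
Δ: 2! 12! 2! / 17! → 1/185640
sum: t=0:+1/2419200 t=1:−1/518400 t=2:+1/2419200 = -1/907200
3j²(7 2 7; 0 0 0) = Δ·Π!·Σ² = 56/3315  (sign +1)
sum: t=0:+1/3870720 = 1/3870720
3j²(7 2 7; 3 -2 -1) = Δ·Π!·Σ² = 135/6188  (sign +1)
combine: 4πI² = 1125·56/3315·135/6188 = 20250/48841
take √, sign +1: I = 0.18164160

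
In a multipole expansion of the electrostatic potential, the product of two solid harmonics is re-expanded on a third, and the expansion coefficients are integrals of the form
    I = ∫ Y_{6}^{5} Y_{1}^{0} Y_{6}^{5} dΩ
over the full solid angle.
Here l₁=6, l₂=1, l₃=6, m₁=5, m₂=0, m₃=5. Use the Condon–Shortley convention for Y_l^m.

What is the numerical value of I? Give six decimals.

m-sum = 5 + 0 + 5 = 10 ≠ 0 ⇒ I = 0

0.000000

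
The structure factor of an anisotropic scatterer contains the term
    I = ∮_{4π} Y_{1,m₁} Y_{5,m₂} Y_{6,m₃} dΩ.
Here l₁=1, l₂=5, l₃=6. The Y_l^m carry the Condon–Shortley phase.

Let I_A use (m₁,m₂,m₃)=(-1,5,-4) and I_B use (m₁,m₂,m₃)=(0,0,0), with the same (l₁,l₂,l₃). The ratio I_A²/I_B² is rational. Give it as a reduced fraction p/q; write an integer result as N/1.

1/36

l's match ⇒ only the (l;m) 3-j factors differ between A and B.
A: triangle coeff Δ(1,5,6) = 1/858; Σ_t [0,0]: t=0:+1/7257600 = 1/7257600; (3j)²=1/858 [(1 5 6; -1 5 -4)], sign=+1
B: triangle coeff Δ(1,5,6) = 1/858; Σ_t [0,0]: t=0:+1/14400 = 1/14400; (3j)²=6/143 [(1 5 6; 0 0 0)], sign=+1
I_A²/I_B² = (1/858)/(6/143) = 1/36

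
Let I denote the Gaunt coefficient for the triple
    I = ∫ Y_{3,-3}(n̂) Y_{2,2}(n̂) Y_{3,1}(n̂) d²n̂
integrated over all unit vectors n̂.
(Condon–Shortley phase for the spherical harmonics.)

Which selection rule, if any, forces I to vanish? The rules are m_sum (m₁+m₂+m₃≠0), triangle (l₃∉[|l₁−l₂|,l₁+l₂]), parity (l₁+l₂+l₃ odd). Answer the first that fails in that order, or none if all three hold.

none

Σmᵢ = 0  ✓
l₃∈[|l₁−l₂|,l₁+l₂]=[1,5], have l₃=3  ✓
Σlᵢ = 8 ⇒ even  ✓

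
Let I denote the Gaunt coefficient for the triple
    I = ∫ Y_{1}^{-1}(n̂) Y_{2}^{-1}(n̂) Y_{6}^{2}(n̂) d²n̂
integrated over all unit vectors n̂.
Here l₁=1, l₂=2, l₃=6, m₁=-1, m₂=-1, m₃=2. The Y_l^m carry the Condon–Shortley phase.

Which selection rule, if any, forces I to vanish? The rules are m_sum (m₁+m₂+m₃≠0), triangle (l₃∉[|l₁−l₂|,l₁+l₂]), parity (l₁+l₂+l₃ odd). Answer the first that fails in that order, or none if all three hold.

triangle

Σmᵢ = 0  ✓
l₃∈[|l₁−l₂|,l₁+l₂]=[1,3], have l₃=6  ✗
Σlᵢ = 9 ⇒ odd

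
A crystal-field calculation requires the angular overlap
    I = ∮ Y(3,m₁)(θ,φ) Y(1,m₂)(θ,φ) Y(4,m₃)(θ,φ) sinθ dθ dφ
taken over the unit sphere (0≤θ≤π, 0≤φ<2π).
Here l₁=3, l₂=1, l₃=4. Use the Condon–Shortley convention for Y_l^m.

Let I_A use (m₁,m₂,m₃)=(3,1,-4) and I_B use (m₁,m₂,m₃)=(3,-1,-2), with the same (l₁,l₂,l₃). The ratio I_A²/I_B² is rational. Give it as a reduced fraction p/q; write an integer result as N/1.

Shared (l₁,l₂,l₃)=(3,1,4): N and (l;000)² cancel in I_A²/I_B².
A: Δ = 0!·6!·2!/9! = 1/252; Racah Σ t=0..0: t=0:+1/1440 = 1/1440; ⇒ 3j(3 1 4; 3 1 -4)² = 1/9, sgn +1
B: Δ = 0!·6!·2!/9! = 1/252; Racah Σ t=0..0: t=0:+1/1440 = 1/1440; ⇒ 3j(3 1 4; 3 -1 -2)² = 1/252, sgn +1
I_A²/I_B² = (1/9)/(1/252) = 28/1

28/1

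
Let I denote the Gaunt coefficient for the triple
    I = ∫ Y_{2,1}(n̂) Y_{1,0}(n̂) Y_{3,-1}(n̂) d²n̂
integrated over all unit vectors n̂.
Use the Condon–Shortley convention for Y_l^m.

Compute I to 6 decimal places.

Checks pass: Σm=0; 6 even; l₃=3∈[1,3].
(2·2+1)(2·1+1)(2·3+1) = 105
Δ: 0! 4! 2! / 7! → 1/105
sum: t=0:+1/4 = 1/4
3j²(2 1 3; 0 0 0) = Δ·Π!·Σ² = 3/35  (sign -1)
sum: t=0:+1/6 = 1/6
3j²(2 1 3; 1 0 -1) = Δ·Π!·Σ² = 8/105  (sign +1)
combine: 4πI² = 105·3/35·8/105 = 24/35
take √, sign -1: I = -0.23359668

-0.233597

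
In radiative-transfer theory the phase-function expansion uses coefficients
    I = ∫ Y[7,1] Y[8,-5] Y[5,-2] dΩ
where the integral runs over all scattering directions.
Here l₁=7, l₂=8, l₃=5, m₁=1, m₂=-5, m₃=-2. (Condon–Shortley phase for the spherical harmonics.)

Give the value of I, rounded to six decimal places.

0.000000

Σmᵢ = -6 ≠ 0, so the φ-integral vanishes; I = 0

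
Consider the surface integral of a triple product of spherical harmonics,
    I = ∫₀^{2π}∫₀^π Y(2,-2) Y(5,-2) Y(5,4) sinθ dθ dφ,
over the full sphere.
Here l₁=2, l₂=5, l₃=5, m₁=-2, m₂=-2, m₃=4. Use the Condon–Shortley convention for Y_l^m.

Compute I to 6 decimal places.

-0.137240

m-sum 0 ✓  L=12 even ✓  3≤5≤7 ✓
Π(2lᵢ+1) = 5×11×11 = 605
triangle coeff Δ(2,5,5) = 1/38610
Σ_t [0,2]: t=0:+1/2880 t=1:−1/576 t=2:+1/2880 = -1/960
(3j)²=10/429 [(2 5 5; 0 0 0)], sign=+1
Σ_t [2,2]: t=2:+1/20160 = 1/20160
(3j)²=12/715 [(2 5 5; -2 -2 4)], sign=-1
⇒ 4πI² = 40/169
I = (-1)√(40/169/(4π)) = -0.13724032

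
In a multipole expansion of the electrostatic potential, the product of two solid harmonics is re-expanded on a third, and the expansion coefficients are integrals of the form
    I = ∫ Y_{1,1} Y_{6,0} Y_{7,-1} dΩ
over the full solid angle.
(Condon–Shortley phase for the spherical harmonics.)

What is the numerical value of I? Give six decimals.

m-sum 0 ✓  L=14 even ✓  5≤7≤7 ✓
Π(2lᵢ+1) = 3×13×15 = 585
triangle coeff Δ(1,6,7) = 1/1365
Σ_t [0,0]: t=0:+1/518400 = 1/518400
(3j)²=7/195 [(1 6 7; 0 0 0)], sign=-1
Σ_t [0,0]: t=0:+1/1036800 = 1/1036800
(3j)²=4/195 [(1 6 7; 1 0 -1)], sign=+1
⇒ 4πI² = 28/65
I = (-1)√(28/65/(4π)) = -0.18514731

-0.185147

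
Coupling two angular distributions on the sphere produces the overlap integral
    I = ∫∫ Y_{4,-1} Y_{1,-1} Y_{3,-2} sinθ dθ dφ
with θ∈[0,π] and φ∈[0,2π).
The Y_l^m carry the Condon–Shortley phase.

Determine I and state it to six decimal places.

0.000000

-1 − 1 − 2 = -4 ≠ 0: azimuthal integral kills it; I = 0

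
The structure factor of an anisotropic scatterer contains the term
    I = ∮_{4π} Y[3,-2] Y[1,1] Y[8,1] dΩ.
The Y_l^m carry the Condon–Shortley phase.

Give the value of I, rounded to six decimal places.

0.000000

|3−1|≤8≤3+1 violated ⇒ I = 0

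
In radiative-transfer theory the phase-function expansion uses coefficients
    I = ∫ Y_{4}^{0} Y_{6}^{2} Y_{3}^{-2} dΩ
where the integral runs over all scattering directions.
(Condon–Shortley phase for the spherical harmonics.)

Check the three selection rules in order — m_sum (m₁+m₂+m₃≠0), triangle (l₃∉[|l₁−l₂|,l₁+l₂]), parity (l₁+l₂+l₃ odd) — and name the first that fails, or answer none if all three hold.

parity

azimuthal sum: 0 + 2 − 2 = 0  ✓
2 ≤ 3 ≤ 10 (triangle on l)  ✓
L = 4 + 6 + 3 = 13 (odd)  ✗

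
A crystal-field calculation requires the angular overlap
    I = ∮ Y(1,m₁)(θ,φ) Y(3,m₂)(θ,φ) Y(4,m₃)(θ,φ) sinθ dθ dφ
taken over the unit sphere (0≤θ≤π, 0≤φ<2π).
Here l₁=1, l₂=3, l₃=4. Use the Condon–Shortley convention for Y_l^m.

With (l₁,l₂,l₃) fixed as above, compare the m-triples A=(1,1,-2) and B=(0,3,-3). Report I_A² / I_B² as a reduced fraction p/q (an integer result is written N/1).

Shared (l₁,l₂,l₃)=(1,3,4): N and (l;000)² cancel in I_A²/I_B².
A: Δ = 0!·2!·6!/9! = 1/252; Racah Σ t=0..0: t=0:+1/96 = 1/96; ⇒ 3j(1 3 4; 1 1 -2)² = 5/84, sgn +1
B: Δ = 0!·2!·6!/9! = 1/252; Racah Σ t=0..0: t=0:+1/720 = 1/720; ⇒ 3j(1 3 4; 0 3 -3)² = 1/36, sgn -1
I_A²/I_B² = (5/84)/(1/36) = 15/7

15/7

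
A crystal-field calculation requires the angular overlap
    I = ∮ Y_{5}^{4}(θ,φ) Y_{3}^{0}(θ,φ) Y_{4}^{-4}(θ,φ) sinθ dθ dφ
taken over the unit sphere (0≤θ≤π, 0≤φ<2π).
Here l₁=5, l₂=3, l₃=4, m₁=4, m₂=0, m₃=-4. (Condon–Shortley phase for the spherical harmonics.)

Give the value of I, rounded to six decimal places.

Checks pass: Σm=0; 12 even; l₃=4∈[2,8].
(2·5+1)(2·3+1)(2·4+1) = 693
Δ: 4! 6! 2! / 13! → 1/180180
sum: t=1:−1/576 t=2:+1/144 t=3:−1/576 = 1/288
3j²(5 3 4; 0 0 0) = Δ·Π!·Σ² = 20/1001  (sign +1)
sum: t=1:−1/8640 = -1/8640
3j²(5 3 4; 4 0 -4) = Δ·Π!·Σ² = 28/715  (sign -1)
combine: 4πI² = 693·20/1001·28/715 = 1008/1859
take √, sign -1: I = -0.20772350

-0.207724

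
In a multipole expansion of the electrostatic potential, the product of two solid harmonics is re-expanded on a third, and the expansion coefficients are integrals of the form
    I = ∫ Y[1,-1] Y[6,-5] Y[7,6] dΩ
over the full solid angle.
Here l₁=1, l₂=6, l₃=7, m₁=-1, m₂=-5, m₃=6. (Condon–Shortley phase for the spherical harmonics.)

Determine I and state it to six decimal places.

0.309019

Rules hold: Σm=0, L=14 even, 5≤7≤7.
N = 3·13·15 = 585
Δ = 0!·2!·12!/15! = 1/1365
Racah Σ t=0..0: t=0:+1/518400 = 1/518400
⇒ 3j(1 6 7; 0 0 0)² = 7/195, sgn -1
Racah Σ t=0..0: t=0:+1/79833600 = 1/79833600
⇒ 3j(1 6 7; -1 -5 6)² = 2/35, sgn -1
4πI² = N·(3j₀)²·(3jₘ)² = 6/5
I = +1·√(1.2/4π) = 0.30901936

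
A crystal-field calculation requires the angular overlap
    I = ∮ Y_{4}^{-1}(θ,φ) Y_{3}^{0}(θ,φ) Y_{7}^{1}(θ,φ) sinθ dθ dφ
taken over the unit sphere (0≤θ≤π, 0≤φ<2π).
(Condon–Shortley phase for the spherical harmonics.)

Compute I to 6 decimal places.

m-sum 0 ✓  L=14 even ✓  1≤7≤7 ✓
Π(2lᵢ+1) = 9×7×15 = 945
triangle coeff Δ(4,3,7) = 1/45045
Σ_t [0,0]: t=0:+1/20736 = 1/20736
(3j)²=35/1287 [(4 3 7; 0 0 0)], sign=-1
Σ_t [0,0]: t=0:+1/25920 = 1/25920
(3j)²=32/1287 [(4 3 7; -1 0 1)], sign=+1
⇒ 4πI² = 39200/61347
I = (-1)√(39200/61347/(4π)) = -0.22549735

-0.225497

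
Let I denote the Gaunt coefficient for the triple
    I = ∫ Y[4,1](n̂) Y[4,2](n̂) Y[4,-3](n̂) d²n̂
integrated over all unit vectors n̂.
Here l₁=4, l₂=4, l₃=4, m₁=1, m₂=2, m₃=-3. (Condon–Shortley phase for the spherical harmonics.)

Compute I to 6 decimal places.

-0.063661

m-sum 0 ✓  L=12 even ✓  0≤4≤8 ✓
Π(2lᵢ+1) = 9×9×9 = 729
triangle coeff Δ(4,4,4) = 1/450450
Σ_t [0,4]: t=0:+1/13824 t=1:−1/216 t=2:+1/64 t=3:−1/216 t=4:+1/13824 = 5/768
(3j)²=18/1001 [(4 4 4; 0 0 0)], sign=+1
Σ_t [2,3]: t=2:+1/576 t=3:−1/864 = 1/1728
(3j)²=5/1287 [(4 4 4; 1 2 -3)], sign=-1
⇒ 4πI² = 7290/143143
I = (-1)√(7290/143143/(4π)) = -0.06366105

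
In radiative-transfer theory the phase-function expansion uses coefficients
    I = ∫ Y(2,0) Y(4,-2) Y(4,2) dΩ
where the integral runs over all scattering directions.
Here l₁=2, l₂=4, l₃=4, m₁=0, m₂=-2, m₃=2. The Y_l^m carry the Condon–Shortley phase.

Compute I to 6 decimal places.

0.065536

m-sum 0 ✓  L=10 even ✓  2≤4≤6 ✓
Π(2lᵢ+1) = 5×9×9 = 405
triangle coeff Δ(2,4,4) = 1/13860
Σ_t [0,2]: t=0:+1/192 t=1:−1/36 t=2:+1/192 = -5/288
(3j)²=20/693 [(2 4 4; 0 0 0)], sign=-1
Σ_t [0,2]: t=0:+1/192 t=1:−1/120 t=2:+1/2880 = -1/360
(3j)²=16/3465 [(2 4 4; 0 -2 2)], sign=-1
⇒ 4πI² = 320/5929
I = (+1)√(320/5929/(4π)) = 0.06553591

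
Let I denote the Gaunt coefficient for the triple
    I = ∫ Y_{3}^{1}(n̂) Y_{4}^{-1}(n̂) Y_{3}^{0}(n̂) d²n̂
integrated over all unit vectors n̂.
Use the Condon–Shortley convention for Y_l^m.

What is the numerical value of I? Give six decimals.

m-sum 0 ✓  L=10 even ✓  1≤3≤7 ✓
Π(2lᵢ+1) = 7×9×7 = 441
triangle coeff Δ(3,4,3) = 1/34650
Σ_t [1,3]: t=1:−1/72 t=2:+1/16 t=3:−1/72 = 5/144
(3j)²=2/77 [(3 4 3; 0 0 0)], sign=-1
Σ_t [0,2]: t=0:+1/288 t=1:−1/24 t=2:+1/48 = -5/288
(3j)²=5/462 [(3 4 3; 1 -1 0)], sign=+1
⇒ 4πI² = 15/121
I = (-1)√(15/121/(4π)) = -0.09932258

-0.099323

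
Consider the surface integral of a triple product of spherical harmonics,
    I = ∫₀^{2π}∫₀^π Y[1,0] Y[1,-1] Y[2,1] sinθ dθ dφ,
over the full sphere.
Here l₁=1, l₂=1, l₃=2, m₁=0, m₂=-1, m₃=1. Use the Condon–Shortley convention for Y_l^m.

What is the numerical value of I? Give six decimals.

m-sum 0 ✓  L=4 even ✓  0≤2≤2 ✓
Π(2lᵢ+1) = 3×3×5 = 45
triangle coeff Δ(1,1,2) = 1/30
Σ_t [0,0]: t=0:+1/1 = 1/1
(3j)²=2/15 [(1 1 2; 0 0 0)], sign=+1
Σ_t [0,0]: t=0:+1/2 = 1/2
(3j)²=1/10 [(1 1 2; 0 -1 1)], sign=-1
⇒ 4πI² = 3/5
I = (-1)√(3/5/(4π)) = -0.21850969

-0.218510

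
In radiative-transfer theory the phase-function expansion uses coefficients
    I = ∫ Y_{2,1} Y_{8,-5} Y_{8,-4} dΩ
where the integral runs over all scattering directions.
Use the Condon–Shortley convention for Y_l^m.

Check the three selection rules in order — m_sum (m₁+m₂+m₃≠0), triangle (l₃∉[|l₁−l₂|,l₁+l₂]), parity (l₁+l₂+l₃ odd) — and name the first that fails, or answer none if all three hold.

m_sum

m₁+m₂+m₃ = 1 − 5 − 4 = -8  ✗
triangle: |2−8|=6 ≤ l₃=8 ≤ 2+8=10
parity: l₁+l₂+l₃ = 18 is even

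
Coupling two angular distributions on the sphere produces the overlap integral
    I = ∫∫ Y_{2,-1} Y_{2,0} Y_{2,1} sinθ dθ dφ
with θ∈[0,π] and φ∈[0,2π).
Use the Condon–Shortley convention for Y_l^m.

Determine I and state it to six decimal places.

-0.090112

Checks pass: Σm=0; 6 even; l₃=2∈[0,4].
(2·2+1)(2·2+1)(2·2+1) = 125
Δ: 2! 2! 2! / 7! → 1/630
sum: t=0:+1/8 t=1:−1/1 t=2:+1/8 = -3/4
3j²(2 2 2; 0 0 0) = Δ·Π!·Σ² = 2/35  (sign -1)
sum: t=1:−1/2 t=2:+1/4 = -1/4
3j²(2 2 2; -1 0 1) = Δ·Π!·Σ² = 1/70  (sign +1)
combine: 4πI² = 125·2/35·1/70 = 5/49
take √, sign -1: I = -0.09011188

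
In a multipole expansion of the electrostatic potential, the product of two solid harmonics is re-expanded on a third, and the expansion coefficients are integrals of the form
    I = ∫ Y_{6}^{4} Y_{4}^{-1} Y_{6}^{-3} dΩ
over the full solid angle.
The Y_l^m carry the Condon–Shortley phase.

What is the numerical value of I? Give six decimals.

Checks pass: Σm=0; 16 even; l₃=6∈[2,10].
(2·6+1)(2·4+1)(2·6+1) = 1521
Δ: 4! 8! 4! / 17! → 1/15315300
sum: t=0:+1/829440 t=1:−1/25920 t=2:+1/9216 t=3:−1/25920 t=4:+1/829440 = 7/207360
3j²(6 4 6; 0 0 0) = Δ·Π!·Σ² = 28/2431  (sign +1)
sum: t=0:+1/207360 t=1:−1/120960 t=2:+1/967680 = -1/414720
3j²(6 4 6; 4 -1 -3) = Δ·Π!·Σ² = 21/4862  (sign +1)
combine: 4πI² = 1521·28/2431·21/4862 = 2646/34969
take √, sign +1: I = 0.07759762

0.077598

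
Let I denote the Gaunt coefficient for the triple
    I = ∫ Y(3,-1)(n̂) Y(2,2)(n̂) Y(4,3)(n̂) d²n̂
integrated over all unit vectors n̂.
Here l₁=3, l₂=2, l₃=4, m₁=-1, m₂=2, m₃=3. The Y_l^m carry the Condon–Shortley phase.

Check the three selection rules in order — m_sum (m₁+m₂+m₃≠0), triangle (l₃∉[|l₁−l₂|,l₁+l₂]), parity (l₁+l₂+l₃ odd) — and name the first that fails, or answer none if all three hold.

azimuthal sum: -1 + 2 + 3 = 4  ✗
1 ≤ 4 ≤ 5 (triangle on l)
L = 3 + 2 + 4 = 9 (odd)

m_sum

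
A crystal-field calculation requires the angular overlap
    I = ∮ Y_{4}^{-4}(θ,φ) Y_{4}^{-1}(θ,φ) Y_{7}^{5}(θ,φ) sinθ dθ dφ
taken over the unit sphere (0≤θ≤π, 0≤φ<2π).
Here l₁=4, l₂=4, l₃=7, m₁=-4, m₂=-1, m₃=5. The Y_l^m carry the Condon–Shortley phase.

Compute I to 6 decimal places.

0.000000

L=15 odd ⇒ parity kills the (l;000) factor ⇒ I = 0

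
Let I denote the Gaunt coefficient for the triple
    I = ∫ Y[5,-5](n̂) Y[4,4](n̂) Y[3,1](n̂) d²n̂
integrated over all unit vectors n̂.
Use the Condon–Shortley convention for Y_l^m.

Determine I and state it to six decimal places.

Rules hold: Σm=0, L=12 even, 1≤3≤9.
N = 11·9·7 = 693
Δ = 6!·4!·2!/13! = 1/180180
Racah Σ t=2..4: t=2:+1/576 t=3:−1/144 t=4:+1/576 = -1/288
⇒ 3j(5 4 3; 0 0 0)² = 20/1001, sgn +1
Racah Σ t=6..6: t=6:+1/34560 = 1/34560
⇒ 3j(5 4 3; -5 4 1)² = 14/429, sgn +1
4πI² = N·(3j₀)²·(3jₘ)² = 840/1859
I = +1·√(0.451856/4π) = 0.18962475

0.189625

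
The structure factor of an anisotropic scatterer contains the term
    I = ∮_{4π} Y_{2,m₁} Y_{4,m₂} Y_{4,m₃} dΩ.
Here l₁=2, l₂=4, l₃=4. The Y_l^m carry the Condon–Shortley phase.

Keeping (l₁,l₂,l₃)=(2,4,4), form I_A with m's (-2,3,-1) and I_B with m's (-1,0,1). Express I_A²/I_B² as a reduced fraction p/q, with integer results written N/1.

63/5

l's match ⇒ only the (l;m) 3-j factors differ between A and B.
A: triangle coeff Δ(2,4,4) = 1/13860; Σ_t [2,2]: t=2:+1/480 = 1/480; (3j)²=3/110 [(2 4 4; -2 3 -1)], sign=-1
B: triangle coeff Δ(2,4,4) = 1/13860; Σ_t [1,2]: t=1:−1/72 t=2:+1/96 = -1/288; (3j)²=1/462 [(2 4 4; -1 0 1)], sign=+1
I_A²/I_B² = (3/110)/(1/462) = 63/5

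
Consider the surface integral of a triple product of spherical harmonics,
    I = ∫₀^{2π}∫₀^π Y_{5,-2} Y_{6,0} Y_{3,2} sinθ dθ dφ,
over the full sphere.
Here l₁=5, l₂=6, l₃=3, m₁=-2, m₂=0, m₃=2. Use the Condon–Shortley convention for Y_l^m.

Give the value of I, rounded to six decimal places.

-0.165130

Checks pass: Σm=0; 14 even; l₃=3∈[1,11].
(2·5+1)(2·6+1)(2·3+1) = 1001
Δ: 8! 2! 4! / 15! → 1/675675
sum: t=3:−1/8640 t=4:+1/2304 t=5:−1/8640 = 7/34560
3j²(5 6 3; 0 0 0) = Δ·Π!·Σ² = 7/429  (sign -1)
sum: t=5:−1/8640 t=6:+1/34560 = -1/11520
3j²(5 6 3; -2 0 2) = Δ·Π!·Σ² = 3/143  (sign +1)
combine: 4πI² = 1001·7/429·3/143 = 49/143
take √, sign -1: I = -0.16512966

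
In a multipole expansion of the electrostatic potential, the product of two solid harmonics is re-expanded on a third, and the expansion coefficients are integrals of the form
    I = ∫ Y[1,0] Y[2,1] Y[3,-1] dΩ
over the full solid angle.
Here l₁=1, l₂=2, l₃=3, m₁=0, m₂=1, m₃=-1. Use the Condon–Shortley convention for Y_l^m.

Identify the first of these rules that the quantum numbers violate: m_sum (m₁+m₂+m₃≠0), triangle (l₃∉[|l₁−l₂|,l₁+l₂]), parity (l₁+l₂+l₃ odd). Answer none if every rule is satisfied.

none

m₁+m₂+m₃ = 0 + 1 − 1 = 0  ✓
triangle: |1−2|=1 ≤ l₃=3 ≤ 1+2=3  ✓
parity: l₁+l₂+l₃ = 6 is even  ✓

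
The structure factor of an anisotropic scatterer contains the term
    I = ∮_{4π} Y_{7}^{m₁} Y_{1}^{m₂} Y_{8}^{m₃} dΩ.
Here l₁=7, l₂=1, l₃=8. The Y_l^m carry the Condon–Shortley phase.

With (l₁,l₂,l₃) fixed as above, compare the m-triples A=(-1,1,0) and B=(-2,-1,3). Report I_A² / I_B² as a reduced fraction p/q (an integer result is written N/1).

28/55

Shared (l₁,l₂,l₃)=(7,1,8): N and (l;000)² cancel in I_A²/I_B².
A: Δ = 0!·14!·2!/17! = 1/2040; Racah Σ t=0..0: t=0:+1/58060800 = 1/58060800; ⇒ 3j(7 1 8; -1 1 0)² = 7/510, sgn +1
B: Δ = 0!·14!·2!/17! = 1/2040; Racah Σ t=0..0: t=0:+1/87091200 = 1/87091200; ⇒ 3j(7 1 8; -2 -1 3)² = 11/408, sgn -1
I_A²/I_B² = (7/510)/(11/408) = 28/55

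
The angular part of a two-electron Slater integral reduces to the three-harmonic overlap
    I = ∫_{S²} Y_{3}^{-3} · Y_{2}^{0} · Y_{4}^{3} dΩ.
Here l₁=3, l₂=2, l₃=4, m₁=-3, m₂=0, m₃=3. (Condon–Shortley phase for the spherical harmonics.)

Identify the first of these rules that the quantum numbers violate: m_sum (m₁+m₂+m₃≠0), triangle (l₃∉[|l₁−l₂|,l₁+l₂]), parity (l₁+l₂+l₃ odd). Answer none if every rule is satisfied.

azimuthal sum: -3 + 0 + 3 = 0  ✓
1 ≤ 4 ≤ 5 (triangle on l)  ✓
L = 3 + 2 + 4 = 9 (odd)  ✗

parity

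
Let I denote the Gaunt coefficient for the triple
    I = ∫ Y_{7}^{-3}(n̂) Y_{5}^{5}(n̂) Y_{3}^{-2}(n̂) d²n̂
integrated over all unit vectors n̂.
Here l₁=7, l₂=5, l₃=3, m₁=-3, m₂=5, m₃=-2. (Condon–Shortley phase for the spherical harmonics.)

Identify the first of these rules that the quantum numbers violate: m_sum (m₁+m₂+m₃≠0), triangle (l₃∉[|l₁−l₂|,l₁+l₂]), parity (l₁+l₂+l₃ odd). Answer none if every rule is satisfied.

azimuthal sum: -3 + 5 − 2 = 0  ✓
2 ≤ 3 ≤ 12 (triangle on l)  ✓
L = 7 + 5 + 3 = 15 (odd)  ✗

parity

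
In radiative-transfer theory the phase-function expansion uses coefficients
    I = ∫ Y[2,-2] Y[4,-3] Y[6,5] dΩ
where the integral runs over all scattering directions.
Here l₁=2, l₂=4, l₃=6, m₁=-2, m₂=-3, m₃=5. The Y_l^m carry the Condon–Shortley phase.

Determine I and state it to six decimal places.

Rules hold: Σm=0, L=12 even, 2≤6≤6.
N = 5·9·13 = 585
Δ = 0!·4!·8!/13! = 1/6435
Racah Σ t=0..0: t=0:+1/2304 = 1/2304
⇒ 3j(2 4 6; 0 0 0)² = 5/143, sgn +1
Racah Σ t=0..0: t=0:+1/120960 = 1/120960
⇒ 3j(2 4 6; -2 -3 5)² = 2/39, sgn -1
4πI² = N·(3j₀)²·(3jₘ)² = 150/143
I = -1·√(1.04895/4π) = -0.28891672

-0.288917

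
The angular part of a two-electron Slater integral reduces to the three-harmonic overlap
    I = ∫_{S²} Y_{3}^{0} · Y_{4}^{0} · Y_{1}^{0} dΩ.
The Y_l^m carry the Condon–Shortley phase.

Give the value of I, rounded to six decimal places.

Rules hold: Σm=0, L=8 even, 1≤1≤7.
N = 7·9·3 = 189
Δ = 6!·0!·2!/9! = 1/252
Racah Σ t=3..3: t=3:−1/36 = -1/36
⇒ 3j(3 4 1; 0 0 0)² = 4/63, sgn +1
(m-triple is (0,0,0) — same symbol as above.)
4πI² = N·(3j₀)²·(3jₘ)² = 16/21
I = +1·√(0.761905/4π) = 0.24623252

0.246233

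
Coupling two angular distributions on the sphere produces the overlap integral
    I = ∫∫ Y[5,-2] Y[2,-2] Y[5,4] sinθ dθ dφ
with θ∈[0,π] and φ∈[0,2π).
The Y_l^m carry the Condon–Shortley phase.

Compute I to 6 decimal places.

-0.137240

m-sum 0 ✓  L=12 even ✓  3≤5≤7 ✓
Π(2lᵢ+1) = 11×5×11 = 605
triangle coeff Δ(5,2,5) = 1/38610
Σ_t [0,2]: t=0:+1/2880 t=1:−1/576 t=2:+1/2880 = -1/960
(3j)²=10/429 [(5 2 5; 0 0 0)], sign=+1
Σ_t [0,0]: t=0:+1/20160 = 1/20160
(3j)²=12/715 [(5 2 5; -2 -2 4)], sign=-1
⇒ 4πI² = 40/169
I = (-1)√(40/169/(4π)) = -0.13724032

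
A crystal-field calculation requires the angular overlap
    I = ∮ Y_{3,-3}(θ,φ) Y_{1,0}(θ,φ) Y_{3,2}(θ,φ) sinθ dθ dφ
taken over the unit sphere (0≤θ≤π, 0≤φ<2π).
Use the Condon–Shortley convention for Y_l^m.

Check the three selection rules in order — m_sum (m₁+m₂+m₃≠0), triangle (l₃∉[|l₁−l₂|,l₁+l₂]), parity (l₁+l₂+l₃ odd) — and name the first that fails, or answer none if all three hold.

Σmᵢ = -1  ✗
l₃∈[|l₁−l₂|,l₁+l₂]=[2,4], have l₃=3
Σlᵢ = 7 ⇒ odd

m_sum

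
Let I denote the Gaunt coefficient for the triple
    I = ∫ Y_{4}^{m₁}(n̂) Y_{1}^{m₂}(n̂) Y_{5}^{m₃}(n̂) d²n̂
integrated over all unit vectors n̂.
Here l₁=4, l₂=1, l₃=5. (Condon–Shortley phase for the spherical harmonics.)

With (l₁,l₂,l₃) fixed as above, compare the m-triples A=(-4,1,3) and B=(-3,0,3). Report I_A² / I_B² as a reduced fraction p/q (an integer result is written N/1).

l's match ⇒ only the (l;m) 3-j factors differ between A and B.
A: triangle coeff Δ(4,1,5) = 1/495; Σ_t [0,0]: t=0:+1/80640 = 1/80640; (3j)²=1/495 [(4 1 5; -4 1 3)], sign=+1
B: triangle coeff Δ(4,1,5) = 1/495; Σ_t [0,0]: t=0:+1/5040 = 1/5040; (3j)²=16/495 [(4 1 5; -3 0 3)], sign=+1
I_A²/I_B² = (1/495)/(16/495) = 1/16

1/16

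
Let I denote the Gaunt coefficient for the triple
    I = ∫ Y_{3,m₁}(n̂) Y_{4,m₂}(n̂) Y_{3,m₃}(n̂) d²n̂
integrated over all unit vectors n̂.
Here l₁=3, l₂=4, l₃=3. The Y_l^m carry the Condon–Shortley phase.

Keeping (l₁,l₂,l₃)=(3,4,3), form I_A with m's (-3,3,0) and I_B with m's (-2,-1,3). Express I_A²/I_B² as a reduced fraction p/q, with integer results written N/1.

21/10

Same 3,4,3: normalisation and zero-m 3j drop out of the ratio.
A: Δ: 4! 2! 4! / 11! → 1/34650; sum: t=4:+1/288 = 1/288; 3j²(3 4 3; -3 3 0) = Δ·Π!·Σ² = 1/22  (sign -1)
B: Δ: 4! 2! 4! / 11! → 1/34650; sum: t=3:−1/288 = -1/288; 3j²(3 4 3; -2 -1 3) = Δ·Π!·Σ² = 5/231  (sign -1)
I_A²/I_B² = (1/22)/(5/231) = 21/10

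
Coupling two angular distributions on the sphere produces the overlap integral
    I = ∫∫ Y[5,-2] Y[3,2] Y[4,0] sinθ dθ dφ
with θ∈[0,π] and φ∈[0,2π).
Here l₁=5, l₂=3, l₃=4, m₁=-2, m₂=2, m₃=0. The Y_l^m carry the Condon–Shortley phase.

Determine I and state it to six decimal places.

-0.065427

m-sum 0 ✓  L=12 even ✓  2≤4≤8 ✓
Π(2lᵢ+1) = 11×7×9 = 693
triangle coeff Δ(5,3,4) = 1/180180
Σ_t [1,3]: t=1:−1/576 t=2:+1/144 t=3:−1/576 = 1/288
(3j)²=20/1001 [(5 3 4; 0 0 0)], sign=+1
Σ_t [3,4]: t=3:−1/576 t=4:+1/864 = -1/1728
(3j)²=5/1287 [(5 3 4; -2 2 0)], sign=-1
⇒ 4πI² = 100/1859
I = (-1)√(100/1859/(4π)) = -0.06542675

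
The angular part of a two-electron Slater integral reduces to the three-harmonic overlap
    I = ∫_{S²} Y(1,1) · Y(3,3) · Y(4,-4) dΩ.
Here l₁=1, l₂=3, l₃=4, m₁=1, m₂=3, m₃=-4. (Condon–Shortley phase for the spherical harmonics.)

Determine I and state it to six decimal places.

Checks pass: Σm=0; 8 even; l₃=4∈[2,4].
(2·1+1)(2·3+1)(2·4+1) = 189
Δ: 0! 2! 6! / 9! → 1/252
sum: t=0:+1/36 = 1/36
3j²(1 3 4; 0 0 0) = Δ·Π!·Σ² = 4/63  (sign +1)
sum: t=0:+1/1440 = 1/1440
3j²(1 3 4; 1 3 -4) = Δ·Π!·Σ² = 1/9  (sign +1)
combine: 4πI² = 189·4/63·1/9 = 4/3
take √, sign +1: I = 0.32573501

0.325735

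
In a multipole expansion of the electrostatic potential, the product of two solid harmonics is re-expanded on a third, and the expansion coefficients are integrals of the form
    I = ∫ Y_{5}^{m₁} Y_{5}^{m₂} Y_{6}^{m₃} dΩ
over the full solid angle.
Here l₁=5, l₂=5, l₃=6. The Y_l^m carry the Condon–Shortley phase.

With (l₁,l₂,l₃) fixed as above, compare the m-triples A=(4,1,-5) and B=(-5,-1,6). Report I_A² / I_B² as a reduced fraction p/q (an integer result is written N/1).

27/10

Shared (l₁,l₂,l₃)=(5,5,6): N and (l;000)² cancel in I_A²/I_B².
A: Δ = 4!·6!·6!/17! = 1/28588560; Racah Σ t=0..1: t=0:+1/2073600 t=1:−1/518400 = -1/691200; ⇒ 3j(5 5 6; 4 1 -5)² = 81/4420, sgn +1
B: Δ = 4!·6!·6!/17! = 1/28588560; Racah Σ t=4..4: t=4:+1/12441600 = 1/12441600; ⇒ 3j(5 5 6; -5 -1 6)² = 3/442, sgn +1
I_A²/I_B² = (81/4420)/(3/442) = 27/10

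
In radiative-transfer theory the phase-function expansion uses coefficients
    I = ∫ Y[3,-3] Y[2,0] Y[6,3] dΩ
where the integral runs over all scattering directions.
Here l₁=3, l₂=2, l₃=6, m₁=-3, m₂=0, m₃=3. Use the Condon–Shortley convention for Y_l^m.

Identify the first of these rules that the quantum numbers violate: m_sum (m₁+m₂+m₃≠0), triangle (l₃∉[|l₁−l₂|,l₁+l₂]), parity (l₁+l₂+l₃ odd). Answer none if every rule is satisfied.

m₁+m₂+m₃ = -3 + 0 + 3 = 0  ✓
triangle: |3−2|=1 ≤ l₃=6 ≤ 3+2=5  ✗
parity: l₁+l₂+l₃ = 11 is odd

triangle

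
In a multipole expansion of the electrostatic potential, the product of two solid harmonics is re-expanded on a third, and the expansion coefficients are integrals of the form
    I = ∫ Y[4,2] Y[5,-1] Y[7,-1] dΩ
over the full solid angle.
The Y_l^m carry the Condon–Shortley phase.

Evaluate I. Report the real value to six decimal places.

0.093380

Rules hold: Σm=0, L=16 even, 1≤7≤9.
N = 9·11·15 = 1485
Δ = 2!·6!·8!/17! = 1/6126120
Racah Σ t=0..2: t=0:+1/69120 t=1:−1/20736 t=2:+1/69120 = -1/51840
⇒ 3j(4 5 7; 0 0 0)² = 280/21879, sgn +1
Racah Σ t=0..2: t=0:+1/55296 t=1:−1/86400 t=2:+1/2073600 = 29/4147200
⇒ 3j(4 5 7; 2 -1 -1)² = 841/145860, sgn +1
4πI² = N·(3j₀)²·(3jₘ)² = 58870/537251
I = +1·√(0.109576/4π) = 0.09337991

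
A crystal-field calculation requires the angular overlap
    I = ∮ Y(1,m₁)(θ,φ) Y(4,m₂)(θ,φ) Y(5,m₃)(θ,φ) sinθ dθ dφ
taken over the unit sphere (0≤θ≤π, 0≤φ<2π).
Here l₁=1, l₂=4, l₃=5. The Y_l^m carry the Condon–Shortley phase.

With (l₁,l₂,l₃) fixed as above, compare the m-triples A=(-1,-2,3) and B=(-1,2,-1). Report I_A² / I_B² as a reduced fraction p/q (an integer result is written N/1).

14/3

Same 1,4,5: normalisation and zero-m 3j drop out of the ratio.
A: Δ: 0! 2! 8! / 11! → 1/495; sum: t=0:+1/2880 = 1/2880; 3j²(1 4 5; -1 -2 3) = Δ·Π!·Σ² = 28/495  (sign +1)
B: Δ: 0! 2! 8! / 11! → 1/495; sum: t=0:+1/2880 = 1/2880; 3j²(1 4 5; -1 2 -1) = Δ·Π!·Σ² = 2/165  (sign +1)
I_A²/I_B² = (28/495)/(2/165) = 14/3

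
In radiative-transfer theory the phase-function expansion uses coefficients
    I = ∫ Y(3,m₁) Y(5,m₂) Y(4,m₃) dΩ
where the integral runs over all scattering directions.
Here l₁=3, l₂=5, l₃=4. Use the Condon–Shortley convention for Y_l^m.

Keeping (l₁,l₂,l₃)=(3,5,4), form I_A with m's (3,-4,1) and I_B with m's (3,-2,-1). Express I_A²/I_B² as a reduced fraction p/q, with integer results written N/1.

27/25

Shared (l₁,l₂,l₃)=(3,5,4): N and (l;000)² cancel in I_A²/I_B².
A: Δ = 4!·2!·6!/13! = 1/180180; Racah Σ t=0..0: t=0:+1/5760 = 1/5760; ⇒ 3j(3 5 4; 3 -4 1)² = 9/286, sgn -1
B: Δ = 4!·2!·6!/13! = 1/180180; Racah Σ t=0..0: t=0:+1/1728 = 1/1728; ⇒ 3j(3 5 4; 3 -2 -1)² = 25/858, sgn -1
I_A²/I_B² = (9/286)/(25/858) = 27/25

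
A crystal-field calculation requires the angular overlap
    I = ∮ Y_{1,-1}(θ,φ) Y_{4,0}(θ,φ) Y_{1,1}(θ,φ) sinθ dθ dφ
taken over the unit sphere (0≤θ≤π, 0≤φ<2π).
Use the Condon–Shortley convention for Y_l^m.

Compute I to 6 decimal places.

l₃=1 ∉ [3,5] — triangle fails ⇒ I = 0

0.000000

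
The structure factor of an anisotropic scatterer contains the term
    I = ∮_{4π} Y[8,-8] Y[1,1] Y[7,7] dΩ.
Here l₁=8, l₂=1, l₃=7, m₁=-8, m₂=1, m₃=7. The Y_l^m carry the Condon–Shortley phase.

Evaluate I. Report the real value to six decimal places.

Checks pass: Σm=0; 16 even; l₃=7∈[7,9].
(2·8+1)(2·1+1)(2·7+1) = 765
Δ: 2! 14! 0! / 17! → 1/2040
sum: t=1:−1/25401600 = -1/25401600
3j²(8 1 7; 0 0 0) = Δ·Π!·Σ² = 8/255  (sign +1)
sum: t=2:+1/174356582400 = 1/174356582400
3j²(8 1 7; -8 1 7) = Δ·Π!·Σ² = 1/17  (sign +1)
combine: 4πI² = 765·8/255·1/17 = 24/17
take √, sign +1: I = 0.33517856

0.335179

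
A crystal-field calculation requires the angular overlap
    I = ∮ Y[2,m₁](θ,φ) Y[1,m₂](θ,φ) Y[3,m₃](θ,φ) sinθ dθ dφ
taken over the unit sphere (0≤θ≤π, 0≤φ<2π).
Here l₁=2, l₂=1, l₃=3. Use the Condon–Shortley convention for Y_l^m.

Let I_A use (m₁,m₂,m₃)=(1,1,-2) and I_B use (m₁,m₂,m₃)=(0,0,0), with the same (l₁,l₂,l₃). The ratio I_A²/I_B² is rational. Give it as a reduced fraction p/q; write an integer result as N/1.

Same 2,1,3: normalisation and zero-m 3j drop out of the ratio.
A: Δ: 0! 4! 2! / 7! → 1/105; sum: t=0:+1/12 = 1/12; 3j²(2 1 3; 1 1 -2) = Δ·Π!·Σ² = 2/21  (sign -1)
B: Δ: 0! 4! 2! / 7! → 1/105; sum: t=0:+1/4 = 1/4; 3j²(2 1 3; 0 0 0) = Δ·Π!·Σ² = 3/35  (sign -1)
I_A²/I_B² = (2/21)/(3/35) = 10/9

10/9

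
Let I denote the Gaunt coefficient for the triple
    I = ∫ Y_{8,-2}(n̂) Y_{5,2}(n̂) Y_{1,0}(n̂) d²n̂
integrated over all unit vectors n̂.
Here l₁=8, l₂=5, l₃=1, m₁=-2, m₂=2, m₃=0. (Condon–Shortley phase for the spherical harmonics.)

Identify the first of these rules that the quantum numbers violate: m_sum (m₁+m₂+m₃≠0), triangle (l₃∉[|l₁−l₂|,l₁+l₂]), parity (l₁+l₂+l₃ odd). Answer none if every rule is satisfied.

triangle

azimuthal sum: -2 + 2 + 0 = 0  ✓
3 ≤ 1 ≤ 13 (triangle on l)  ✗
L = 8 + 5 + 1 = 14 (even)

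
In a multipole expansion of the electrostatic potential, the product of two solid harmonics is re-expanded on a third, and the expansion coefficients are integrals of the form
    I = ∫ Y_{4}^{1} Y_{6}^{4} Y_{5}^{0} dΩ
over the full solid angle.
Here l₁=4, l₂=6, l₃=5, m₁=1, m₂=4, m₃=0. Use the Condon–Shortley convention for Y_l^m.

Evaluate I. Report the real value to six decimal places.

0.000000

Σmᵢ = 5 ≠ 0, so the φ-integral vanishes; I = 0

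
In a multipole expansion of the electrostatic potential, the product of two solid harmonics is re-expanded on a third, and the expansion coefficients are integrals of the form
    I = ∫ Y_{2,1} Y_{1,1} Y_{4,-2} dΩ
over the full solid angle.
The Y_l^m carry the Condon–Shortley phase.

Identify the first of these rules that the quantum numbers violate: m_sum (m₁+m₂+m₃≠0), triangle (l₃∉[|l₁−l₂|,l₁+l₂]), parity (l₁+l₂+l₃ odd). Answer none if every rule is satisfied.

m₁+m₂+m₃ = 1 + 1 − 2 = 0  ✓
triangle: |2−1|=1 ≤ l₃=4 ≤ 2+1=3  ✗
parity: l₁+l₂+l₃ = 7 is odd

triangle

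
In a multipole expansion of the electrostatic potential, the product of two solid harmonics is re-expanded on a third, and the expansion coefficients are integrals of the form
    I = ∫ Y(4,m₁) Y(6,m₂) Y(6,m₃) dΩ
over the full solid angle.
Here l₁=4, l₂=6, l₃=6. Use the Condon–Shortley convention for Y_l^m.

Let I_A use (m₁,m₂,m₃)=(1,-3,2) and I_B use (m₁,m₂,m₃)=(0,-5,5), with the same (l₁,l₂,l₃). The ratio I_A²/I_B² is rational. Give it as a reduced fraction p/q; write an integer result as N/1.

l's match ⇒ only the (l;m) 3-j factors differ between A and B.
A: triangle coeff Δ(4,6,6) = 1/15315300; Σ_t [0,3]: t=0:+1/103680 t=1:−1/34560 t=2:+1/120960 t=3:−1/5806080 = -13/1161216; (3j)²=65/5236 [(4 6 6; 1 -3 2)], sign=-1
B: triangle coeff Δ(4,6,6) = 1/15315300; Σ_t [0,1]: t=0:+1/2903040 t=1:−1/1451520 = -1/2903040; (3j)²=11/1547 [(4 6 6; 0 -5 5)], sign=+1
I_A²/I_B² = (65/5236)/(11/1547) = 845/484

845/484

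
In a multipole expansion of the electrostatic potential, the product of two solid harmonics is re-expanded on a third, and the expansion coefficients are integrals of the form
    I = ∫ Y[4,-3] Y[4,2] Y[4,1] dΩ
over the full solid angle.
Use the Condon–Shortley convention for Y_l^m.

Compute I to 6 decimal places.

m-sum 0 ✓  L=12 even ✓  0≤4≤8 ✓
Π(2lᵢ+1) = 9×9×9 = 729
triangle coeff Δ(4,4,4) = 1/450450
Σ_t [0,4]: t=0:+1/13824 t=1:−1/216 t=2:+1/64 t=3:−1/216 t=4:+1/13824 = 5/768
(3j)²=18/1001 [(4 4 4; 0 0 0)], sign=+1
Σ_t [3,4]: t=3:−1/864 t=4:+1/576 = 1/1728
(3j)²=5/1287 [(4 4 4; -3 2 1)], sign=-1
⇒ 4πI² = 7290/143143
I = (-1)√(7290/143143/(4π)) = -0.06366105

-0.063661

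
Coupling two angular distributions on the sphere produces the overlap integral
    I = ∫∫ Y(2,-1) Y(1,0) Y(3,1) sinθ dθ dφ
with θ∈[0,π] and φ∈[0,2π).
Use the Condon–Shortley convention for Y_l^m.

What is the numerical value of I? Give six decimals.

-0.233597

m-sum 0 ✓  L=6 even ✓  1≤3≤3 ✓
Π(2lᵢ+1) = 5×3×7 = 105
triangle coeff Δ(2,1,3) = 1/105
Σ_t [0,0]: t=0:+1/4 = 1/4
(3j)²=3/35 [(2 1 3; 0 0 0)], sign=-1
Σ_t [0,0]: t=0:+1/6 = 1/6
(3j)²=8/105 [(2 1 3; -1 0 1)], sign=+1
⇒ 4πI² = 24/35
I = (-1)√(24/35/(4π)) = -0.23359668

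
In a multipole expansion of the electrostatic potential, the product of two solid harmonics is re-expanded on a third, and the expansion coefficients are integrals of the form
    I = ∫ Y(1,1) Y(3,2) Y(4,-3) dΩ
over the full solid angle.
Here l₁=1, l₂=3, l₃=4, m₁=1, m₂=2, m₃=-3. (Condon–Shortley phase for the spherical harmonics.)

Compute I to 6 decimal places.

Rules hold: Σm=0, L=8 even, 2≤4≤4.
N = 3·7·9 = 189
Δ = 0!·2!·6!/9! = 1/252
Racah Σ t=0..0: t=0:+1/36 = 1/36
⇒ 3j(1 3 4; 0 0 0)² = 4/63, sgn +1
Racah Σ t=0..0: t=0:+1/240 = 1/240
⇒ 3j(1 3 4; 1 2 -3)² = 1/12, sgn -1
4πI² = N·(3j₀)²·(3jₘ)² = 1/1
I = -1·√(1/4π) = -0.28209479

-0.282095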